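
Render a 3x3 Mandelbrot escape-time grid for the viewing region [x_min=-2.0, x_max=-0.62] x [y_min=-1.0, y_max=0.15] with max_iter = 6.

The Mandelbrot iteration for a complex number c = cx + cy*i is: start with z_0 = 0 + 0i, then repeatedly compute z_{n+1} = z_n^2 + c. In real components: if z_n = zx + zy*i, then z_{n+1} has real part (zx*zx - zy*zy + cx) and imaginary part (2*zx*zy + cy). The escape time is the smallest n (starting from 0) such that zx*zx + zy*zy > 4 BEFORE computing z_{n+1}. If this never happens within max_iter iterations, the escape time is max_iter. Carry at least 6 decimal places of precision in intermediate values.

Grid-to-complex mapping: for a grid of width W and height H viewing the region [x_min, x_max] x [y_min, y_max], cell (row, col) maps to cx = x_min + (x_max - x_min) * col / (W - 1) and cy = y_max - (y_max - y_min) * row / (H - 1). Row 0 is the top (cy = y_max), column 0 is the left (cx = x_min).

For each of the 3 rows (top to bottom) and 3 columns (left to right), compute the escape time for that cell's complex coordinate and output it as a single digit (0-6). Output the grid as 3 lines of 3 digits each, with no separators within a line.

(row=0, col=0): c = -2.0000 + 0.1500i → escape time 1
(row=0, col=1): c = -1.3100 + 0.1500i → escape time 6
(row=0, col=2): c = -0.6200 + 0.1500i → escape time 6
(row=1, col=0): c = -2.0000 + -0.4250i → escape time 1
(row=1, col=1): c = -1.3100 + -0.4250i → escape time 6
(row=1, col=2): c = -0.6200 + -0.4250i → escape time 6
(row=2, col=0): c = -2.0000 + -1.0000i → escape time 1
(row=2, col=1): c = -1.3100 + -1.0000i → escape time 3
(row=2, col=2): c = -0.6200 + -1.0000i → escape time 4

Answer: 166
166
134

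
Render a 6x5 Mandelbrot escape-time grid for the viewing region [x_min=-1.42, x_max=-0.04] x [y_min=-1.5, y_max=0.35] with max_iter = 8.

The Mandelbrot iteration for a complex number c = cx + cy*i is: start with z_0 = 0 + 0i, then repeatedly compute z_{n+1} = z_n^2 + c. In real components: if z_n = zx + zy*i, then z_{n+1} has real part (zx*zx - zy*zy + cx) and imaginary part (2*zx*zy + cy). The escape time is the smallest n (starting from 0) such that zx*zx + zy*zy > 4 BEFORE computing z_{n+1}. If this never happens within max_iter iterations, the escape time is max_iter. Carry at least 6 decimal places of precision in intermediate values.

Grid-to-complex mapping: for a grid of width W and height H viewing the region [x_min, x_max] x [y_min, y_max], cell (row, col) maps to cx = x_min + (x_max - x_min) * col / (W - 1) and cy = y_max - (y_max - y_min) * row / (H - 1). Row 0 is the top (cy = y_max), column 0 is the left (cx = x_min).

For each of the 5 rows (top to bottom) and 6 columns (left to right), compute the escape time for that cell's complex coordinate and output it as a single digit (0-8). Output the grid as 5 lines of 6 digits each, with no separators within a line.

(row=0, col=0): c = -1.4200 + 0.3500i → escape time 5
(row=0, col=1): c = -1.1440 + 0.3500i → escape time 8
(row=0, col=2): c = -0.8680 + 0.3500i → escape time 8
(row=0, col=3): c = -0.5920 + 0.3500i → escape time 8
(row=0, col=4): c = -0.3160 + 0.3500i → escape time 8
(row=0, col=5): c = -0.0400 + 0.3500i → escape time 8
(row=1, col=0): c = -1.4200 + -0.1125i → escape time 8
(row=1, col=1): c = -1.1440 + -0.1125i → escape time 8
(row=1, col=2): c = -0.8680 + -0.1125i → escape time 8
(row=1, col=3): c = -0.5920 + -0.1125i → escape time 8
(row=1, col=4): c = -0.3160 + -0.1125i → escape time 8
(row=1, col=5): c = -0.0400 + -0.1125i → escape time 8
(row=2, col=0): c = -1.4200 + -0.5750i → escape time 3
(row=2, col=1): c = -1.1440 + -0.5750i → escape time 4
(row=2, col=2): c = -0.8680 + -0.5750i → escape time 5
(row=2, col=3): c = -0.5920 + -0.5750i → escape time 8
(row=2, col=4): c = -0.3160 + -0.5750i → escape time 8
(row=2, col=5): c = -0.0400 + -0.5750i → escape time 8
(row=3, col=0): c = -1.4200 + -1.0375i → escape time 3
(row=3, col=1): c = -1.1440 + -1.0375i → escape time 3
(row=3, col=2): c = -0.8680 + -1.0375i → escape time 3
(row=3, col=3): c = -0.5920 + -1.0375i → escape time 4
(row=3, col=4): c = -0.3160 + -1.0375i → escape time 5
(row=3, col=5): c = -0.0400 + -1.0375i → escape time 7
(row=4, col=0): c = -1.4200 + -1.5000i → escape time 1
(row=4, col=1): c = -1.1440 + -1.5000i → escape time 2
(row=4, col=2): c = -0.8680 + -1.5000i → escape time 2
(row=4, col=3): c = -0.5920 + -1.5000i → escape time 2
(row=4, col=4): c = -0.3160 + -1.5000i → escape time 2
(row=4, col=5): c = -0.0400 + -1.5000i → escape time 2

Answer: 588888
888888
345888
333457
122222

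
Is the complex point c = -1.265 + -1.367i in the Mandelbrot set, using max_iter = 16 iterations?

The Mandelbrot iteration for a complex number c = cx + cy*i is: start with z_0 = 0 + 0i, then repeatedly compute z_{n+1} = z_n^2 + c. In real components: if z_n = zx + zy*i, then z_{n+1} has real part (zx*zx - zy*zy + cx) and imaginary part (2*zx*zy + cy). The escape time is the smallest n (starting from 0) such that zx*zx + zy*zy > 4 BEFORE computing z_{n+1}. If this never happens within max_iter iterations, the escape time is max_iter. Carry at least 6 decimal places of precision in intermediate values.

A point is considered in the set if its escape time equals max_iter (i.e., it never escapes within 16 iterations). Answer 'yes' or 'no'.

z_0 = 0 + 0i, c = -1.2650 + -1.3670i
Iter 1: z = -1.2650 + -1.3670i, |z|^2 = 3.4689
Iter 2: z = -1.5335 + 2.0915i, |z|^2 = 6.7259
Escaped at iteration 2

Answer: no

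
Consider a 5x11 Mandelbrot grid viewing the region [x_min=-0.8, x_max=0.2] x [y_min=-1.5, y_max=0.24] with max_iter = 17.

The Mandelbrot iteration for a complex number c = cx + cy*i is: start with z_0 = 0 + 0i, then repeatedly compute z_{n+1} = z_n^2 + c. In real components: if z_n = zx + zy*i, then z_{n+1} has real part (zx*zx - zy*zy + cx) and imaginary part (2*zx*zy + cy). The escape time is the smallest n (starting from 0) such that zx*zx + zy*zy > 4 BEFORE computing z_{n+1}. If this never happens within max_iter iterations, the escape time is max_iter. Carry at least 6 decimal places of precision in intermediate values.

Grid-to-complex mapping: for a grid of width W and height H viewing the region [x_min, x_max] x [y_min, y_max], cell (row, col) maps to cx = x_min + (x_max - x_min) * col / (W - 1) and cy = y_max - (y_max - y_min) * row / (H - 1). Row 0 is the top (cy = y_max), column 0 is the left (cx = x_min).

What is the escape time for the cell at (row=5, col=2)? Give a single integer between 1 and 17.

Answer: 17

Derivation:
z_0 = 0 + 0i, c = -0.3000 + -0.6300i
Iter 1: z = -0.3000 + -0.6300i, |z|^2 = 0.4869
Iter 2: z = -0.6069 + -0.2520i, |z|^2 = 0.4318
Iter 3: z = 0.0048 + -0.3241i, |z|^2 = 0.1051
Iter 4: z = -0.4050 + -0.6331i, |z|^2 = 0.5649
Iter 5: z = -0.5368 + -0.1171i, |z|^2 = 0.3019
Iter 6: z = -0.0256 + -0.5043i, |z|^2 = 0.2549
Iter 7: z = -0.5536 + -0.6042i, |z|^2 = 0.6716
Iter 8: z = -0.3586 + 0.0390i, |z|^2 = 0.1301
Iter 9: z = -0.1729 + -0.6580i, |z|^2 = 0.4628
Iter 10: z = -0.7030 + -0.4024i, |z|^2 = 0.6562
Iter 11: z = 0.0323 + -0.0642i, |z|^2 = 0.0052
Iter 12: z = -0.3031 + -0.6341i, |z|^2 = 0.4940
Iter 13: z = -0.6103 + -0.2456i, |z|^2 = 0.4328
Iter 14: z = 0.0121 + -0.3302i, |z|^2 = 0.1092
Iter 15: z = -0.4089 + -0.6380i, |z|^2 = 0.5742
Iter 16: z = -0.5399 + -0.1082i, |z|^2 = 0.3032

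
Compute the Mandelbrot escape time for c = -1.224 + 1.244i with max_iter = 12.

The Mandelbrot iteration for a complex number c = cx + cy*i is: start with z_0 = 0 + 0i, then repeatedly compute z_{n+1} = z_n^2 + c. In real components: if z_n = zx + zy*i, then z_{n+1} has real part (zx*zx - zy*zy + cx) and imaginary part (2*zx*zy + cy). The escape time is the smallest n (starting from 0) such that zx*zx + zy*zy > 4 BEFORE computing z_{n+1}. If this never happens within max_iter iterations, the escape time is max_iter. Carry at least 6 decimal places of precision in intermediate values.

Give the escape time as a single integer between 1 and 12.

Answer: 2

Derivation:
z_0 = 0 + 0i, c = -1.2240 + 1.2440i
Iter 1: z = -1.2240 + 1.2440i, |z|^2 = 3.0457
Iter 2: z = -1.2734 + -1.8013i, |z|^2 = 4.8662
Escaped at iteration 2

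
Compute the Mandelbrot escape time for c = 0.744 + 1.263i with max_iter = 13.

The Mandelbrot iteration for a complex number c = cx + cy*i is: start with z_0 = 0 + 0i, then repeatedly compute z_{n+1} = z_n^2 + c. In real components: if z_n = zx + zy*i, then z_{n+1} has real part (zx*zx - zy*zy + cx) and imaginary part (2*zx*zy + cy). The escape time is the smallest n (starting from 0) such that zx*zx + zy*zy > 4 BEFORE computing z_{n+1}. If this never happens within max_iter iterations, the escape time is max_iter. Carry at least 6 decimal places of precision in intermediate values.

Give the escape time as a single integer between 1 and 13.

z_0 = 0 + 0i, c = 0.7440 + 1.2630i
Iter 1: z = 0.7440 + 1.2630i, |z|^2 = 2.1487
Iter 2: z = -0.2976 + 3.1423i, |z|^2 = 9.9629
Escaped at iteration 2

Answer: 2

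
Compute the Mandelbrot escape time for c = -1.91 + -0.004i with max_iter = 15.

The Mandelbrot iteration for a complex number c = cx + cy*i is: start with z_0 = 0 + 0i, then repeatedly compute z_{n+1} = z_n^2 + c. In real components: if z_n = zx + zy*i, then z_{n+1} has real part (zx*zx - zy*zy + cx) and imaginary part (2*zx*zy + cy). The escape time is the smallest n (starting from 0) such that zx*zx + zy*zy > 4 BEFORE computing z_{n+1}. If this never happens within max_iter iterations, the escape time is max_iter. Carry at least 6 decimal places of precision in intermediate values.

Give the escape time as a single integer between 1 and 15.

Answer: 9

Derivation:
z_0 = 0 + 0i, c = -1.9100 + -0.0040i
Iter 1: z = -1.9100 + -0.0040i, |z|^2 = 3.6481
Iter 2: z = 1.7381 + 0.0113i, |z|^2 = 3.0211
Iter 3: z = 1.1108 + 0.0352i, |z|^2 = 1.2351
Iter 4: z = -0.6773 + 0.0742i, |z|^2 = 0.4643
Iter 5: z = -1.4567 + -0.1046i, |z|^2 = 2.1329
Iter 6: z = 0.2011 + 0.3006i, |z|^2 = 0.1308
Iter 7: z = -1.9599 + 0.1169i, |z|^2 = 3.8550
Iter 8: z = 1.9177 + -0.4622i, |z|^2 = 3.8910
Iter 9: z = 1.5538 + -1.7767i, |z|^2 = 5.5710
Escaped at iteration 9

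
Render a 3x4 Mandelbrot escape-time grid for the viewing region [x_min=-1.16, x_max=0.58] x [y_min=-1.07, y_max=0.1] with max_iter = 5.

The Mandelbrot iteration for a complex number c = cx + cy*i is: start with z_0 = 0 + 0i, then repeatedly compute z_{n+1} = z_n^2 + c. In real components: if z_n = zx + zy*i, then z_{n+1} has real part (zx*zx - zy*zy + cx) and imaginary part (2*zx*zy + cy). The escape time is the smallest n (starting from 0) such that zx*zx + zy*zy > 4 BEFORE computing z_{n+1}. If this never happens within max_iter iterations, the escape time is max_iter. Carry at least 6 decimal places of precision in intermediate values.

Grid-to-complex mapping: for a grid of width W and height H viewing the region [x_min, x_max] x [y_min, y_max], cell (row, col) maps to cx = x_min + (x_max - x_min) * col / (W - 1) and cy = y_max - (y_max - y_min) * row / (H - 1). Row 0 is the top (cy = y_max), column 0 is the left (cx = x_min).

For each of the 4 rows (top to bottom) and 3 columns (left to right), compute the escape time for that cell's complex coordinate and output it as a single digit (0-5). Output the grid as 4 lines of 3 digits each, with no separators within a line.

Answer: 554
554
353
352

Derivation:
(row=0, col=0): c = -1.1600 + 0.1000i → escape time 5
(row=0, col=1): c = -0.2900 + 0.1000i → escape time 5
(row=0, col=2): c = 0.5800 + 0.1000i → escape time 4
(row=1, col=0): c = -1.1600 + -0.2900i → escape time 5
(row=1, col=1): c = -0.2900 + -0.2900i → escape time 5
(row=1, col=2): c = 0.5800 + -0.2900i → escape time 4
(row=2, col=0): c = -1.1600 + -0.6800i → escape time 3
(row=2, col=1): c = -0.2900 + -0.6800i → escape time 5
(row=2, col=2): c = 0.5800 + -0.6800i → escape time 3
(row=3, col=0): c = -1.1600 + -1.0700i → escape time 3
(row=3, col=1): c = -0.2900 + -1.0700i → escape time 5
(row=3, col=2): c = 0.5800 + -1.0700i → escape time 2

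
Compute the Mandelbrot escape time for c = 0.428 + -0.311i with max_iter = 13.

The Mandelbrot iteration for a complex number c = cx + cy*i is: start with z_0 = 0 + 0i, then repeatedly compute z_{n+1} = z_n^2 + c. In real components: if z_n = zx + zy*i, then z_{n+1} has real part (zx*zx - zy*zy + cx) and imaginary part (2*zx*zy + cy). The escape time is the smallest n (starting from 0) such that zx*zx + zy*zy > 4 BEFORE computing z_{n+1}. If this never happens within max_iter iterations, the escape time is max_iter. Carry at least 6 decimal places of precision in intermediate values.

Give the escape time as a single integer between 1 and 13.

z_0 = 0 + 0i, c = 0.4280 + -0.3110i
Iter 1: z = 0.4280 + -0.3110i, |z|^2 = 0.2799
Iter 2: z = 0.5145 + -0.5772i, |z|^2 = 0.5979
Iter 3: z = 0.3595 + -0.9049i, |z|^2 = 0.9481
Iter 4: z = -0.2616 + -0.9616i, |z|^2 = 0.9932
Iter 5: z = -0.4283 + 0.1922i, |z|^2 = 0.2203
Iter 6: z = 0.5745 + -0.4756i, |z|^2 = 0.5562
Iter 7: z = 0.5318 + -0.8575i, |z|^2 = 1.0181
Iter 8: z = -0.0244 + -1.2230i, |z|^2 = 1.4964
Iter 9: z = -1.0672 + -0.2513i, |z|^2 = 1.2021
Iter 10: z = 1.5037 + 0.2255i, |z|^2 = 2.3120
Iter 11: z = 2.6383 + 0.3671i, |z|^2 = 7.0956
Escaped at iteration 11

Answer: 11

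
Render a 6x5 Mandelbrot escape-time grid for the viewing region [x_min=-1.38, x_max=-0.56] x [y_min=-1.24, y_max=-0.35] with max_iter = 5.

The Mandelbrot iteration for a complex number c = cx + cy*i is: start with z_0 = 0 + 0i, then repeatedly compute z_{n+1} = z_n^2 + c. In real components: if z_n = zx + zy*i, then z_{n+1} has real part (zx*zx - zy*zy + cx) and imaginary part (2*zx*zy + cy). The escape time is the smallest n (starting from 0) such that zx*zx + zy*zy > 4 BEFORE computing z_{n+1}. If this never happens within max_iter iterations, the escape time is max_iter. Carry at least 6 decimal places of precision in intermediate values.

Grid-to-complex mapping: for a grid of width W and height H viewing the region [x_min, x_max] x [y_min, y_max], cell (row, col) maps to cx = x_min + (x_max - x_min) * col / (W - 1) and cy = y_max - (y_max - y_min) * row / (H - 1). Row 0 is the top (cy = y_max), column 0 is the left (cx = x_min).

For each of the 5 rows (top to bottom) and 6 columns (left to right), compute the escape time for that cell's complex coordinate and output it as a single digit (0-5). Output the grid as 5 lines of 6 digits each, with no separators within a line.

(row=0, col=0): c = -1.3800 + -0.3500i → escape time 5
(row=0, col=1): c = -1.2160 + -0.3500i → escape time 5
(row=0, col=2): c = -1.0520 + -0.3500i → escape time 5
(row=0, col=3): c = -0.8880 + -0.3500i → escape time 5
(row=0, col=4): c = -0.7240 + -0.3500i → escape time 5
(row=0, col=5): c = -0.5600 + -0.3500i → escape time 5
(row=1, col=0): c = -1.3800 + -0.5725i → escape time 3
(row=1, col=1): c = -1.2160 + -0.5725i → escape time 3
(row=1, col=2): c = -1.0520 + -0.5725i → escape time 5
(row=1, col=3): c = -0.8880 + -0.5725i → escape time 5
(row=1, col=4): c = -0.7240 + -0.5725i → escape time 5
(row=1, col=5): c = -0.5600 + -0.5725i → escape time 5
(row=2, col=0): c = -1.3800 + -0.7950i → escape time 3
(row=2, col=1): c = -1.2160 + -0.7950i → escape time 3
(row=2, col=2): c = -1.0520 + -0.7950i → escape time 3
(row=2, col=3): c = -0.8880 + -0.7950i → escape time 4
(row=2, col=4): c = -0.7240 + -0.7950i → escape time 4
(row=2, col=5): c = -0.5600 + -0.7950i → escape time 5
(row=3, col=0): c = -1.3800 + -1.0175i → escape time 3
(row=3, col=1): c = -1.2160 + -1.0175i → escape time 3
(row=3, col=2): c = -1.0520 + -1.0175i → escape time 3
(row=3, col=3): c = -0.8880 + -1.0175i → escape time 3
(row=3, col=4): c = -0.7240 + -1.0175i → escape time 3
(row=3, col=5): c = -0.5600 + -1.0175i → escape time 4
(row=4, col=0): c = -1.3800 + -1.2400i → escape time 2
(row=4, col=1): c = -1.2160 + -1.2400i → escape time 2
(row=4, col=2): c = -1.0520 + -1.2400i → escape time 2
(row=4, col=3): c = -0.8880 + -1.2400i → escape time 3
(row=4, col=4): c = -0.7240 + -1.2400i → escape time 3
(row=4, col=5): c = -0.5600 + -1.2400i → escape time 3

Answer: 555555
335555
333445
333334
222333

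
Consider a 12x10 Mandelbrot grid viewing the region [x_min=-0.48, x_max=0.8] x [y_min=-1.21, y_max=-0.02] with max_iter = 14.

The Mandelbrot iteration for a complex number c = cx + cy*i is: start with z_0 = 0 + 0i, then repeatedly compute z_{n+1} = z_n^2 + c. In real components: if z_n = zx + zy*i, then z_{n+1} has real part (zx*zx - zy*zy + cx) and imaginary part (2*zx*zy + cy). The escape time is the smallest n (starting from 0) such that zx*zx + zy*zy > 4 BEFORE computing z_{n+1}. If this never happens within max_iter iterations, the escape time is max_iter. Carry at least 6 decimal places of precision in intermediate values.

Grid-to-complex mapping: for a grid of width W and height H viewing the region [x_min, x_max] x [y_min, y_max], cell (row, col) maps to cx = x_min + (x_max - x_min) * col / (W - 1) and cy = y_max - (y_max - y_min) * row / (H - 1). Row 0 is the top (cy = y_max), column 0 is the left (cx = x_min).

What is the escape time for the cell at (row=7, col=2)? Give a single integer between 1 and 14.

z_0 = 0 + 0i, c = -0.2473 + -0.9456i
Iter 1: z = -0.2473 + -0.9456i, |z|^2 = 0.9552
Iter 2: z = -1.0802 + -0.4779i, |z|^2 = 1.3953
Iter 3: z = 0.6911 + 0.0870i, |z|^2 = 0.4852
Iter 4: z = 0.2228 + -0.8253i, |z|^2 = 0.7308
Iter 5: z = -0.8788 + -1.3134i, |z|^2 = 2.4972
Iter 6: z = -1.2000 + 1.3628i, |z|^2 = 3.2973
Iter 7: z = -0.6644 + -4.2164i, |z|^2 = 18.2191
Escaped at iteration 7

Answer: 7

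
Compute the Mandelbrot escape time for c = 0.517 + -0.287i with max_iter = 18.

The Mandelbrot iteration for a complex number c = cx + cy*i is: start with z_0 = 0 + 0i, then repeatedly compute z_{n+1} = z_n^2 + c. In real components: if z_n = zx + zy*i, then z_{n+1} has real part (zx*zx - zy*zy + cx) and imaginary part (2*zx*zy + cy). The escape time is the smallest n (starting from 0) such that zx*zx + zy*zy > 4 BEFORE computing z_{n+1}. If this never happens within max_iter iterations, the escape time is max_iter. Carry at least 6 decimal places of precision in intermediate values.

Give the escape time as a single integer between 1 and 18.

Answer: 5

Derivation:
z_0 = 0 + 0i, c = 0.5170 + -0.2870i
Iter 1: z = 0.5170 + -0.2870i, |z|^2 = 0.3497
Iter 2: z = 0.7019 + -0.5838i, |z|^2 = 0.8335
Iter 3: z = 0.6689 + -1.1065i, |z|^2 = 1.6718
Iter 4: z = -0.2599 + -1.7673i, |z|^2 = 3.1910
Iter 5: z = -2.5389 + 0.6316i, |z|^2 = 6.8448
Escaped at iteration 5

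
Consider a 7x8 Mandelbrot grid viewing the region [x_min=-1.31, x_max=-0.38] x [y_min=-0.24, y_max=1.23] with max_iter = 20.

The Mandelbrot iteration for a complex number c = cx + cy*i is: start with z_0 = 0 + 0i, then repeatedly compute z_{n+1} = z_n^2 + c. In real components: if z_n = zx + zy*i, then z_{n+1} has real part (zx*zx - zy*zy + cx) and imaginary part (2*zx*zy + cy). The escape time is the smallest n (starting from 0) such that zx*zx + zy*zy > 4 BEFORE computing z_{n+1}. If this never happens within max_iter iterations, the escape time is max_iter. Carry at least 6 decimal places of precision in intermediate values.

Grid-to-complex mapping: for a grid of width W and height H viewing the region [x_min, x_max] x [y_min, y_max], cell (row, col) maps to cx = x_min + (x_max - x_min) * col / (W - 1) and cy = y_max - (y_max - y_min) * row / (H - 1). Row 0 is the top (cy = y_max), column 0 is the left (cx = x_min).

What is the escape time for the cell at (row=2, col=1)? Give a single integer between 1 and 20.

Answer: 3

Derivation:
z_0 = 0 + 0i, c = -1.1550 + 0.8100i
Iter 1: z = -1.1550 + 0.8100i, |z|^2 = 1.9901
Iter 2: z = -0.4771 + -1.0611i, |z|^2 = 1.3535
Iter 3: z = -2.0533 + 1.8224i, |z|^2 = 7.5375
Escaped at iteration 3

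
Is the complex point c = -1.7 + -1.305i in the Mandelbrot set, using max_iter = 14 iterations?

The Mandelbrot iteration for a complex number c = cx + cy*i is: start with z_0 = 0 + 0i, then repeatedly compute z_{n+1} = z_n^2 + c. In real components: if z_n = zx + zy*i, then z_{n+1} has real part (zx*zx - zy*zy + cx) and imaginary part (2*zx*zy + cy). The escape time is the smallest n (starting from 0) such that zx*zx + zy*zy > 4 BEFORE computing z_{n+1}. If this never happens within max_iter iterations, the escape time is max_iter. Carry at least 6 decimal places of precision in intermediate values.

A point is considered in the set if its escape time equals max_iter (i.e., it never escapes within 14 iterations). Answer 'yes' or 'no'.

z_0 = 0 + 0i, c = -1.7000 + -1.3050i
Iter 1: z = -1.7000 + -1.3050i, |z|^2 = 4.5930
Escaped at iteration 1

Answer: no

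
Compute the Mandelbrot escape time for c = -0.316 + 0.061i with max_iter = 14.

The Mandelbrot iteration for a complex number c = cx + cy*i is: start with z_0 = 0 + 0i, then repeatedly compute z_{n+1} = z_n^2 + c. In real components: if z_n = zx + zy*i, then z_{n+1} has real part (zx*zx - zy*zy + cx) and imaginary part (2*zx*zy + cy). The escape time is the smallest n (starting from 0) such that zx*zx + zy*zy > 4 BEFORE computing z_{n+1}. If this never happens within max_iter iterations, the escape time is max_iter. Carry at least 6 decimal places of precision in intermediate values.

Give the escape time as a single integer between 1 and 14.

z_0 = 0 + 0i, c = -0.3160 + 0.0610i
Iter 1: z = -0.3160 + 0.0610i, |z|^2 = 0.1036
Iter 2: z = -0.2199 + 0.0224i, |z|^2 = 0.0488
Iter 3: z = -0.2682 + 0.0511i, |z|^2 = 0.0745
Iter 4: z = -0.2467 + 0.0336i, |z|^2 = 0.0620
Iter 5: z = -0.2563 + 0.0444i, |z|^2 = 0.0676
Iter 6: z = -0.2523 + 0.0382i, |z|^2 = 0.0651
Iter 7: z = -0.2538 + 0.0417i, |z|^2 = 0.0662
Iter 8: z = -0.2533 + 0.0398i, |z|^2 = 0.0658
Iter 9: z = -0.2534 + 0.0408i, |z|^2 = 0.0659
Iter 10: z = -0.2534 + 0.0403i, |z|^2 = 0.0659
Iter 11: z = -0.2534 + 0.0406i, |z|^2 = 0.0659
Iter 12: z = -0.2534 + 0.0404i, |z|^2 = 0.0659
Iter 13: z = -0.2534 + 0.0405i, |z|^2 = 0.0659

Answer: 14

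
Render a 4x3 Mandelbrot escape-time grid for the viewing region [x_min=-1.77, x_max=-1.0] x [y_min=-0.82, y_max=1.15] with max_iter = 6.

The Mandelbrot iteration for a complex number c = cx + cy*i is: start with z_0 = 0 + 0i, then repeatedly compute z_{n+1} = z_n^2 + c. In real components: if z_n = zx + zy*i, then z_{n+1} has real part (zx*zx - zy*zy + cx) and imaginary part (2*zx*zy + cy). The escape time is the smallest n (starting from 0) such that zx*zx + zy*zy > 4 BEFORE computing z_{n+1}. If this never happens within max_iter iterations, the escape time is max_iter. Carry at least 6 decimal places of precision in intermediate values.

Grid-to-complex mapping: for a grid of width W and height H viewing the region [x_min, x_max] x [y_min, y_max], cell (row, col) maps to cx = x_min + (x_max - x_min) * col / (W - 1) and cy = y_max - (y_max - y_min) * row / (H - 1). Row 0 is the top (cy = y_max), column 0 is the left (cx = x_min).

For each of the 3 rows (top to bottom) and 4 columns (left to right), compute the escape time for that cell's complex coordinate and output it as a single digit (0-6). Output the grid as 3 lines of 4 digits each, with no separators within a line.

(row=0, col=0): c = -1.7700 + 1.1500i → escape time 1
(row=0, col=1): c = -1.5133 + 1.1500i → escape time 2
(row=0, col=2): c = -1.2567 + 1.1500i → escape time 2
(row=0, col=3): c = -1.0000 + 1.1500i → escape time 3
(row=1, col=0): c = -1.7700 + 0.1650i → escape time 4
(row=1, col=1): c = -1.5133 + 0.1650i → escape time 5
(row=1, col=2): c = -1.2567 + 0.1650i → escape time 6
(row=1, col=3): c = -1.0000 + 0.1650i → escape time 6
(row=2, col=0): c = -1.7700 + -0.8200i → escape time 2
(row=2, col=1): c = -1.5133 + -0.8200i → escape time 3
(row=2, col=2): c = -1.2567 + -0.8200i → escape time 3
(row=2, col=3): c = -1.0000 + -0.8200i → escape time 3

Answer: 1223
4566
2333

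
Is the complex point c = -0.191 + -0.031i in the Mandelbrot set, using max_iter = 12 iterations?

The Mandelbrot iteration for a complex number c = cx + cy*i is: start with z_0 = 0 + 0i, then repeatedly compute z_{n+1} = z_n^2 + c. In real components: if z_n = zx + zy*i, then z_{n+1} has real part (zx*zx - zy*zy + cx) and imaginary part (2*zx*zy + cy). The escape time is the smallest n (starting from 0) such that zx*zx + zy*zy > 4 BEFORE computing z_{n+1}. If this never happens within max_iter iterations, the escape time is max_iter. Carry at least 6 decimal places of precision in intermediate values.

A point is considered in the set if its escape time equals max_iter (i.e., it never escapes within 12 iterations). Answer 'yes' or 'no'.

Answer: yes

Derivation:
z_0 = 0 + 0i, c = -0.1910 + -0.0310i
Iter 1: z = -0.1910 + -0.0310i, |z|^2 = 0.0374
Iter 2: z = -0.1555 + -0.0192i, |z|^2 = 0.0245
Iter 3: z = -0.1672 + -0.0250i, |z|^2 = 0.0286
Iter 4: z = -0.1637 + -0.0226i, |z|^2 = 0.0273
Iter 5: z = -0.1647 + -0.0236i, |z|^2 = 0.0277
Iter 6: z = -0.1644 + -0.0232i, |z|^2 = 0.0276
Iter 7: z = -0.1645 + -0.0234i, |z|^2 = 0.0276
Iter 8: z = -0.1645 + -0.0233i, |z|^2 = 0.0276
Iter 9: z = -0.1645 + -0.0233i, |z|^2 = 0.0276
Iter 10: z = -0.1645 + -0.0233i, |z|^2 = 0.0276
Iter 11: z = -0.1645 + -0.0233i, |z|^2 = 0.0276
Did not escape in 12 iterations → in set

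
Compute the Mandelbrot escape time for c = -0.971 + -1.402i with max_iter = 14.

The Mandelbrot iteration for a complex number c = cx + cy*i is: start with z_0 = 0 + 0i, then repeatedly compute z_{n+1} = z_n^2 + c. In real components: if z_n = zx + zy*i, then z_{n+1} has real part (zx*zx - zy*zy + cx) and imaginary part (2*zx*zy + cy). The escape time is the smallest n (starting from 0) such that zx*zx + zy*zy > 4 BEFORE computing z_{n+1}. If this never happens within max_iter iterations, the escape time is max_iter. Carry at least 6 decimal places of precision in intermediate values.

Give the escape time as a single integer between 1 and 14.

z_0 = 0 + 0i, c = -0.9710 + -1.4020i
Iter 1: z = -0.9710 + -1.4020i, |z|^2 = 2.9084
Iter 2: z = -1.9938 + 1.3207i, |z|^2 = 5.7193
Escaped at iteration 2

Answer: 2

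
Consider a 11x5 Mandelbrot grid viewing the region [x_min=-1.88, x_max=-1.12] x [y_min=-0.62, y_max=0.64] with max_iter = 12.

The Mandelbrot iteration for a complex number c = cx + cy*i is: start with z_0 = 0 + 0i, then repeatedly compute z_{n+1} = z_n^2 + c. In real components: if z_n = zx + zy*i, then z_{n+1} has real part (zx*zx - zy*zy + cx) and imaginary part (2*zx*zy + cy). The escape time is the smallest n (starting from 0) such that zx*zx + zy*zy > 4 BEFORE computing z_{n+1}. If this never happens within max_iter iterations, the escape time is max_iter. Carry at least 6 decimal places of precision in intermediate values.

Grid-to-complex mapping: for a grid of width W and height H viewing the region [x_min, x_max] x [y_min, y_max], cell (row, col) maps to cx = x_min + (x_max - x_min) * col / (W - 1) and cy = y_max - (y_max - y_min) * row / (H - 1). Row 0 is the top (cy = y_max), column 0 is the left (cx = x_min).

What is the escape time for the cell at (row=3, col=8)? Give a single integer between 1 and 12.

Answer: 8

Derivation:
z_0 = 0 + 0i, c = -1.2720 + -0.3050i
Iter 1: z = -1.2720 + -0.3050i, |z|^2 = 1.7110
Iter 2: z = 0.2530 + 0.4709i, |z|^2 = 0.2858
Iter 3: z = -1.4298 + -0.0668i, |z|^2 = 2.0487
Iter 4: z = 0.7678 + -0.1141i, |z|^2 = 0.6026
Iter 5: z = -0.6955 + -0.4802i, |z|^2 = 0.7143
Iter 6: z = -1.0189 + 0.3630i, |z|^2 = 1.1700
Iter 7: z = -0.3656 + -1.0447i, |z|^2 = 1.2251
Iter 8: z = -2.2298 + 0.4589i, |z|^2 = 5.1828
Escaped at iteration 8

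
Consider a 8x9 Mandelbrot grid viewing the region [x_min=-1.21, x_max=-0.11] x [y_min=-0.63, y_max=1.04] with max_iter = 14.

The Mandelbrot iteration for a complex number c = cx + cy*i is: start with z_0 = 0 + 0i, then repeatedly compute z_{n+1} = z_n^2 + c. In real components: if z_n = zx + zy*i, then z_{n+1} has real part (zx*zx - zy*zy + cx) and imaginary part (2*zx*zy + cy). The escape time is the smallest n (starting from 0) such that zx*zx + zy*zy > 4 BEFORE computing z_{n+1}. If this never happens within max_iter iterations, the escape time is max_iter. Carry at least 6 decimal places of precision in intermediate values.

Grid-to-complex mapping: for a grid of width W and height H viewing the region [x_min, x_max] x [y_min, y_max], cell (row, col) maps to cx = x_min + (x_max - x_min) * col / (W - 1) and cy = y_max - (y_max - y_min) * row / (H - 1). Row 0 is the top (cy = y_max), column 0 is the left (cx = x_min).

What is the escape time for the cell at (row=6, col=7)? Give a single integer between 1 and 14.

Answer: 14

Derivation:
z_0 = 0 + 0i, c = -0.1100 + -0.2125i
Iter 1: z = -0.1100 + -0.2125i, |z|^2 = 0.0573
Iter 2: z = -0.1431 + -0.1657i, |z|^2 = 0.0479
Iter 3: z = -0.1170 + -0.1651i, |z|^2 = 0.0409
Iter 4: z = -0.1236 + -0.1739i, |z|^2 = 0.0455
Iter 5: z = -0.1250 + -0.1695i, |z|^2 = 0.0444
Iter 6: z = -0.1231 + -0.1701i, |z|^2 = 0.0441
Iter 7: z = -0.1238 + -0.1706i, |z|^2 = 0.0444
Iter 8: z = -0.1238 + -0.1703i, |z|^2 = 0.0443
Iter 9: z = -0.1237 + -0.1703i, |z|^2 = 0.0443
Iter 10: z = -0.1237 + -0.1704i, |z|^2 = 0.0443
Iter 11: z = -0.1237 + -0.1703i, |z|^2 = 0.0443
Iter 12: z = -0.1237 + -0.1704i, |z|^2 = 0.0443
Iter 13: z = -0.1237 + -0.1704i, |z|^2 = 0.0443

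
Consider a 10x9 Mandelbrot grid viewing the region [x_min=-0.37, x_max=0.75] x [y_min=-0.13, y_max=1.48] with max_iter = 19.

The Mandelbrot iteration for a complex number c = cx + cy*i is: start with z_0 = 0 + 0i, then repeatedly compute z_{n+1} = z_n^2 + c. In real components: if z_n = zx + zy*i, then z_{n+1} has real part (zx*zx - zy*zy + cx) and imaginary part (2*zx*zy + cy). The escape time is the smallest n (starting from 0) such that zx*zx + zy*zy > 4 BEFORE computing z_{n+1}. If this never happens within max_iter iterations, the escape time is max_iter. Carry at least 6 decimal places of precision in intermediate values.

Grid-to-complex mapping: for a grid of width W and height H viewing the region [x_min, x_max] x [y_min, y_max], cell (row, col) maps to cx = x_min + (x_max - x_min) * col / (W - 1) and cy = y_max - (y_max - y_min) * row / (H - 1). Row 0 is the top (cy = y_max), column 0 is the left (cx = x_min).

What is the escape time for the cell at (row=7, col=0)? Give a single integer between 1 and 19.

Answer: 19

Derivation:
z_0 = 0 + 0i, c = -0.3700 + 0.0713i
Iter 1: z = -0.3700 + 0.0713i, |z|^2 = 0.1420
Iter 2: z = -0.2382 + 0.0185i, |z|^2 = 0.0571
Iter 3: z = -0.3136 + 0.0624i, |z|^2 = 0.1023
Iter 4: z = -0.2755 + 0.0321i, |z|^2 = 0.0770
Iter 5: z = -0.2951 + 0.0536i, |z|^2 = 0.0900
Iter 6: z = -0.2858 + 0.0396i, |z|^2 = 0.0832
Iter 7: z = -0.2899 + 0.0486i, |z|^2 = 0.0864
Iter 8: z = -0.2883 + 0.0431i, |z|^2 = 0.0850
Iter 9: z = -0.2887 + 0.0464i, |z|^2 = 0.0855
Iter 10: z = -0.2888 + 0.0444i, |z|^2 = 0.0854
Iter 11: z = -0.2886 + 0.0456i, |z|^2 = 0.0854
Iter 12: z = -0.2888 + 0.0449i, |z|^2 = 0.0854
Iter 13: z = -0.2886 + 0.0453i, |z|^2 = 0.0853
Iter 14: z = -0.2888 + 0.0451i, |z|^2 = 0.0854
Iter 15: z = -0.2887 + 0.0452i, |z|^2 = 0.0854
Iter 16: z = -0.2887 + 0.0452i, |z|^2 = 0.0854
Iter 17: z = -0.2887 + 0.0452i, |z|^2 = 0.0854
Iter 18: z = -0.2887 + 0.0452i, |z|^2 = 0.0854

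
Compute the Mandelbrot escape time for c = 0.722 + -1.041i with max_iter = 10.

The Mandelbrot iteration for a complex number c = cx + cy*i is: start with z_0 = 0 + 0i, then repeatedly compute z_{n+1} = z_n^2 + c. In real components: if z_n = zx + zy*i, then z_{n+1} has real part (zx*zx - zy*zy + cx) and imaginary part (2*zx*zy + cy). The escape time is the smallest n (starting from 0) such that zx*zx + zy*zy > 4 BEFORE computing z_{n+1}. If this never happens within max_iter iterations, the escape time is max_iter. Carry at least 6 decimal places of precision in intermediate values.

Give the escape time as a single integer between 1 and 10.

z_0 = 0 + 0i, c = 0.7220 + -1.0410i
Iter 1: z = 0.7220 + -1.0410i, |z|^2 = 1.6050
Iter 2: z = 0.1596 + -2.5442i, |z|^2 = 6.4984
Escaped at iteration 2

Answer: 2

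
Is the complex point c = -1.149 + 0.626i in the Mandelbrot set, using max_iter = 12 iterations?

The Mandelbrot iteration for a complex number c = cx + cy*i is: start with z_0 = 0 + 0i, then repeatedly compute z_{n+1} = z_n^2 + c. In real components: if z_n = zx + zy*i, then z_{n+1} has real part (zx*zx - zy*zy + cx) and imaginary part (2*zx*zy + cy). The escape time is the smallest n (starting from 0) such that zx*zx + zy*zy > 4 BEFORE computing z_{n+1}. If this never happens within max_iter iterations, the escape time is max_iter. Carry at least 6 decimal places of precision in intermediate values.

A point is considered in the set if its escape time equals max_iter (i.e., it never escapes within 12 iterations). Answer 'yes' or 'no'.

z_0 = 0 + 0i, c = -1.1490 + 0.6260i
Iter 1: z = -1.1490 + 0.6260i, |z|^2 = 1.7121
Iter 2: z = -0.2207 + -0.8125i, |z|^2 = 0.7089
Iter 3: z = -1.7605 + 0.9846i, |z|^2 = 4.0690
Escaped at iteration 3

Answer: no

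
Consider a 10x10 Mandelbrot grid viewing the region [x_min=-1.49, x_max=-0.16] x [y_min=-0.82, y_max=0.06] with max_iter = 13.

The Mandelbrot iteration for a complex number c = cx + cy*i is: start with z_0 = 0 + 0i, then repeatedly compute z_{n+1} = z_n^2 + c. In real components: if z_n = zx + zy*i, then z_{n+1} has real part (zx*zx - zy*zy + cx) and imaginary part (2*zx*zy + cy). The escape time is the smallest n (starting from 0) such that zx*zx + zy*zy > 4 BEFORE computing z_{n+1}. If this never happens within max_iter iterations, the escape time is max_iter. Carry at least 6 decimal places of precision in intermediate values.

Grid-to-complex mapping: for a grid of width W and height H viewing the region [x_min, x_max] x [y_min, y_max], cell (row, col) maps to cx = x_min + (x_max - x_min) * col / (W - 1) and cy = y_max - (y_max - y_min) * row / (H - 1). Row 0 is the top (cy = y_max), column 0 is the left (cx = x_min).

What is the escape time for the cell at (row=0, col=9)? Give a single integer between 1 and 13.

Answer: 13

Derivation:
z_0 = 0 + 0i, c = -0.1600 + 0.0600i
Iter 1: z = -0.1600 + 0.0600i, |z|^2 = 0.0292
Iter 2: z = -0.1380 + 0.0408i, |z|^2 = 0.0207
Iter 3: z = -0.1426 + 0.0487i, |z|^2 = 0.0227
Iter 4: z = -0.1420 + 0.0461i, |z|^2 = 0.0223
Iter 5: z = -0.1420 + 0.0469i, |z|^2 = 0.0224
Iter 6: z = -0.1420 + 0.0467i, |z|^2 = 0.0224
Iter 7: z = -0.1420 + 0.0467i, |z|^2 = 0.0223
Iter 8: z = -0.1420 + 0.0467i, |z|^2 = 0.0224
Iter 9: z = -0.1420 + 0.0467i, |z|^2 = 0.0224
Iter 10: z = -0.1420 + 0.0467i, |z|^2 = 0.0224
Iter 11: z = -0.1420 + 0.0467i, |z|^2 = 0.0224
Iter 12: z = -0.1420 + 0.0467i, |z|^2 = 0.0224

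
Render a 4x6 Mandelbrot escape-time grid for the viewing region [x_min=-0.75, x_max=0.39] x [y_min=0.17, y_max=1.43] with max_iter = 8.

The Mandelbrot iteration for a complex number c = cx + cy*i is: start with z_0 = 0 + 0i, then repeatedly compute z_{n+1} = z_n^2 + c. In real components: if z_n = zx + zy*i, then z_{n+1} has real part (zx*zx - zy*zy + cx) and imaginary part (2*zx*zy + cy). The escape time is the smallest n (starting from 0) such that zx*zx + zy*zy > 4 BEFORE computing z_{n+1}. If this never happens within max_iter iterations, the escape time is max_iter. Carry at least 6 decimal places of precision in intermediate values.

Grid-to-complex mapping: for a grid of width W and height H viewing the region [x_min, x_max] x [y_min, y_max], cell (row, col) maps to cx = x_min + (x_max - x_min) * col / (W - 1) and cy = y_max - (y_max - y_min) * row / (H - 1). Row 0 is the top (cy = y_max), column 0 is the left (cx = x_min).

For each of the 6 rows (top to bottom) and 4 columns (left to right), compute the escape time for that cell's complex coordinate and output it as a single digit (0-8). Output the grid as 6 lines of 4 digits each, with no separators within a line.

Answer: 2222
3332
4573
5887
8888
8888

Derivation:
(row=0, col=0): c = -0.7500 + 1.4300i → escape time 2
(row=0, col=1): c = -0.3700 + 1.4300i → escape time 2
(row=0, col=2): c = 0.0100 + 1.4300i → escape time 2
(row=0, col=3): c = 0.3900 + 1.4300i → escape time 2
(row=1, col=0): c = -0.7500 + 1.1780i → escape time 3
(row=1, col=1): c = -0.3700 + 1.1780i → escape time 3
(row=1, col=2): c = 0.0100 + 1.1780i → escape time 3
(row=1, col=3): c = 0.3900 + 1.1780i → escape time 2
(row=2, col=0): c = -0.7500 + 0.9260i → escape time 4
(row=2, col=1): c = -0.3700 + 0.9260i → escape time 5
(row=2, col=2): c = 0.0100 + 0.9260i → escape time 7
(row=2, col=3): c = 0.3900 + 0.9260i → escape time 3
(row=3, col=0): c = -0.7500 + 0.6740i → escape time 5
(row=3, col=1): c = -0.3700 + 0.6740i → escape time 8
(row=3, col=2): c = 0.0100 + 0.6740i → escape time 8
(row=3, col=3): c = 0.3900 + 0.6740i → escape time 7
(row=4, col=0): c = -0.7500 + 0.4220i → escape time 8
(row=4, col=1): c = -0.3700 + 0.4220i → escape time 8
(row=4, col=2): c = 0.0100 + 0.4220i → escape time 8
(row=4, col=3): c = 0.3900 + 0.4220i → escape time 8
(row=5, col=0): c = -0.7500 + 0.1700i → escape time 8
(row=5, col=1): c = -0.3700 + 0.1700i → escape time 8
(row=5, col=2): c = 0.0100 + 0.1700i → escape time 8
(row=5, col=3): c = 0.3900 + 0.1700i → escape time 8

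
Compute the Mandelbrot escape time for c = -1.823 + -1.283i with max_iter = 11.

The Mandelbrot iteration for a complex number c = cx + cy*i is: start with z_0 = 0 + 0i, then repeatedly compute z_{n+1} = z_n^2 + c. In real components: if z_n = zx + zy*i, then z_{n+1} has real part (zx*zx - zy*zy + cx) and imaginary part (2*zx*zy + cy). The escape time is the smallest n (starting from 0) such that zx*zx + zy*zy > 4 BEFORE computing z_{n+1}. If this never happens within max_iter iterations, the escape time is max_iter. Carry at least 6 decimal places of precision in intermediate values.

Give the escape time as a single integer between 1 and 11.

z_0 = 0 + 0i, c = -1.8230 + -1.2830i
Iter 1: z = -1.8230 + -1.2830i, |z|^2 = 4.9694
Escaped at iteration 1

Answer: 1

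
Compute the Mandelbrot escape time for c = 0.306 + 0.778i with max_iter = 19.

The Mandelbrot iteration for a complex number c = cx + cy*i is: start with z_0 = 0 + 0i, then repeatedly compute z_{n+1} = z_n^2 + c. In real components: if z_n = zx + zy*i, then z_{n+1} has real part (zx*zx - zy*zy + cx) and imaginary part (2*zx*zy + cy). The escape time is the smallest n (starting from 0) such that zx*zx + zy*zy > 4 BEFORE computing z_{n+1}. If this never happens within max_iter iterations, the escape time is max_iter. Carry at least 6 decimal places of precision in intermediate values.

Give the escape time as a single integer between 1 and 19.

z_0 = 0 + 0i, c = 0.3060 + 0.7780i
Iter 1: z = 0.3060 + 0.7780i, |z|^2 = 0.6989
Iter 2: z = -0.2056 + 1.2541i, |z|^2 = 1.6151
Iter 3: z = -1.2246 + 0.2622i, |z|^2 = 1.5683
Iter 4: z = 1.7368 + 0.1359i, |z|^2 = 3.0350
Iter 5: z = 3.3041 + 1.2500i, |z|^2 = 12.4796
Escaped at iteration 5

Answer: 5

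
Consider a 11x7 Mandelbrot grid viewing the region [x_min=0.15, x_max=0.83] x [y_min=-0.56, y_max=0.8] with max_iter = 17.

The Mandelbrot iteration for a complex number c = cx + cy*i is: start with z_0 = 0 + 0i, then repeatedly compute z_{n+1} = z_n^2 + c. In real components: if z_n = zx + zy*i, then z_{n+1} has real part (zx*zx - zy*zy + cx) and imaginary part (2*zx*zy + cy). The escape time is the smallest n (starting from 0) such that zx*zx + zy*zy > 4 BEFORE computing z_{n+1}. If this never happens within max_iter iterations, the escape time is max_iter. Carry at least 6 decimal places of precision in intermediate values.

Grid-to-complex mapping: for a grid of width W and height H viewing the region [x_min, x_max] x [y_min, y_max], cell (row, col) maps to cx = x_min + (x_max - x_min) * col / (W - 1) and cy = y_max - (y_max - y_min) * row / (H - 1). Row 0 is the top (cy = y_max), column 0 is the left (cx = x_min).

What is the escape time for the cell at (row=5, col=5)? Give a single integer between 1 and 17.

Answer: 6

Derivation:
z_0 = 0 + 0i, c = 0.4900 + -0.3333i
Iter 1: z = 0.4900 + -0.3333i, |z|^2 = 0.3512
Iter 2: z = 0.6190 + -0.6600i, |z|^2 = 0.8187
Iter 3: z = 0.4375 + -1.1504i, |z|^2 = 1.5149
Iter 4: z = -0.6420 + -1.3400i, |z|^2 = 2.2078
Iter 5: z = -0.8936 + 1.3872i, |z|^2 = 2.7228
Iter 6: z = -0.6358 + -2.8125i, |z|^2 = 8.3144
Escaped at iteration 6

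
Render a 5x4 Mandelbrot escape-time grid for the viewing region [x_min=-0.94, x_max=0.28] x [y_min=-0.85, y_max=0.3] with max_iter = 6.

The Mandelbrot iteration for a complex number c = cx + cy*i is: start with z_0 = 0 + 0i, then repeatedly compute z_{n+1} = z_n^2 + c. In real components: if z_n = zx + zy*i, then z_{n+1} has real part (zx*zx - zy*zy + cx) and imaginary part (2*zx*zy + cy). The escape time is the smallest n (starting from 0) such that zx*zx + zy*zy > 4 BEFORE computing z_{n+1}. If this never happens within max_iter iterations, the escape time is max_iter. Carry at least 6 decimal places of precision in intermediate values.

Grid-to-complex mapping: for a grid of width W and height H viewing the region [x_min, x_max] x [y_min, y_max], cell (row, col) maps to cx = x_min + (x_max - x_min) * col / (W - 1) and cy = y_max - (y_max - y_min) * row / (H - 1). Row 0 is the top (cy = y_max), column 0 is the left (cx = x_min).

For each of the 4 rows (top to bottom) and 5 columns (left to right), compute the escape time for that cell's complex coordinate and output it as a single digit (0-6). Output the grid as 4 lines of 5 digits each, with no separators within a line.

Answer: 66666
66666
56666
34664

Derivation:
(row=0, col=0): c = -0.9400 + 0.3000i → escape time 6
(row=0, col=1): c = -0.6350 + 0.3000i → escape time 6
(row=0, col=2): c = -0.3300 + 0.3000i → escape time 6
(row=0, col=3): c = -0.0250 + 0.3000i → escape time 6
(row=0, col=4): c = 0.2800 + 0.3000i → escape time 6
(row=1, col=0): c = -0.9400 + -0.0833i → escape time 6
(row=1, col=1): c = -0.6350 + -0.0833i → escape time 6
(row=1, col=2): c = -0.3300 + -0.0833i → escape time 6
(row=1, col=3): c = -0.0250 + -0.0833i → escape time 6
(row=1, col=4): c = 0.2800 + -0.0833i → escape time 6
(row=2, col=0): c = -0.9400 + -0.4667i → escape time 5
(row=2, col=1): c = -0.6350 + -0.4667i → escape time 6
(row=2, col=2): c = -0.3300 + -0.4667i → escape time 6
(row=2, col=3): c = -0.0250 + -0.4667i → escape time 6
(row=2, col=4): c = 0.2800 + -0.4667i → escape time 6
(row=3, col=0): c = -0.9400 + -0.8500i → escape time 3
(row=3, col=1): c = -0.6350 + -0.8500i → escape time 4
(row=3, col=2): c = -0.3300 + -0.8500i → escape time 6
(row=3, col=3): c = -0.0250 + -0.8500i → escape time 6
(row=3, col=4): c = 0.2800 + -0.8500i → escape time 4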